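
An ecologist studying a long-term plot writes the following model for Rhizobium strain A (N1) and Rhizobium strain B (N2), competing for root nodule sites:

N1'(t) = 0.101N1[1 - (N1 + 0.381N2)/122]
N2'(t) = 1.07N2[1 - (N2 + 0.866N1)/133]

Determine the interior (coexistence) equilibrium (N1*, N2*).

Setting both brackets to zero gives the nullclines N1 + 0.381N2 = 122 and 0.866N1 + N2 = 133.
Substituting N2 = 133 - 0.866N1 into the first: N1(1 - 0.381·0.866) = 122 - 0.381·133.
So N1* = 71.3/0.67 = 106, and then N2* = 133 - 0.866·106 = 40.8.

N1* ≈ 106, N2* ≈ 40.8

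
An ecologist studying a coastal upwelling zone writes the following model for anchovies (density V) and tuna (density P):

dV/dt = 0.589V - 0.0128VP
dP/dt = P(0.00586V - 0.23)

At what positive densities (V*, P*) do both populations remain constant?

Set dP/dt = 0 with P > 0: 0.00586V - 0.23 = 0, so V* = 0.23/0.00586 = 39.2.
Set dV/dt = 0 with V > 0: 0.589 - 0.0128P = 0, so P* = 0.589/0.0128 = 46.

V* ≈ 39.2, P* ≈ 46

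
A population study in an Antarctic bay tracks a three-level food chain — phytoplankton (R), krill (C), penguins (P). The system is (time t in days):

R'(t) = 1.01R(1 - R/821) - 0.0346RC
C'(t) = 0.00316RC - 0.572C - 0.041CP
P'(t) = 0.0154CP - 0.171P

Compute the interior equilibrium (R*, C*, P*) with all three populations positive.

From dP/dt = 0: 0.0154C* = 0.171, so C* = 11.1.
From dR/dt = 0: 1.01(1 - R*/821) = 0.0346·11.1, giving R* = 821·(1 - 0.38) = 509.
From dC/dt = 0: 0.00316·509 - 0.572 = 0.041P*, so P* = 1.04/0.041 = 25.3.

R* ≈ 509, C* ≈ 11.1, P* ≈ 25.3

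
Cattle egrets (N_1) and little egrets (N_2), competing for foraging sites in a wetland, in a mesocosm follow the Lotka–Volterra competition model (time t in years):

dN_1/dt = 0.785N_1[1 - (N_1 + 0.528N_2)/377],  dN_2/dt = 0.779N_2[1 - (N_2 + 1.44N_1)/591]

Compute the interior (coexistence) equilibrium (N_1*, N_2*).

Setting both brackets to zero gives the nullclines N_1 + 0.528N_2 = 377 and 1.44N_1 + N_2 = 591.
Substituting N_2 = 591 - 1.44N_1 into the first: N_1(1 - 0.528·1.44) = 377 - 0.528·591.
So N_1* = 65/0.24 = 271, and then N_2* = 591 - 1.44·271 = 201.

N_1* ≈ 271, N_2* ≈ 201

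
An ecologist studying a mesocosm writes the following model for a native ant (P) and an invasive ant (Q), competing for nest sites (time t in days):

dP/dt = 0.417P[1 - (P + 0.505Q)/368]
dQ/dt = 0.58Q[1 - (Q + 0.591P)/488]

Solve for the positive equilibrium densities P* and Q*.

P* ≈ 173, Q* ≈ 386

Setting both brackets to zero gives the nullclines P + 0.505Q = 368 and 0.591P + Q = 488.
Substituting Q = 488 - 0.591P into the first: P(1 - 0.505·0.591) = 368 - 0.505·488.
So P* = 122/0.702 = 173, and then Q* = 488 - 0.591·173 = 386.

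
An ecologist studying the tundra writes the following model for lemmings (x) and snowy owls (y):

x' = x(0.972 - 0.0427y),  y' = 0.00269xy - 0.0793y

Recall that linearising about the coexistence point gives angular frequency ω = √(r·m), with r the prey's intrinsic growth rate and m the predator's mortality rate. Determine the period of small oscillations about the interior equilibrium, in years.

Here r = 0.972 and m = 0.0793, so r·m = 0.0771.
ω = √0.0771 = 0.278 per year, hence T = 2π/ω ≈ 22.6 years.

T ≈ 22.6 years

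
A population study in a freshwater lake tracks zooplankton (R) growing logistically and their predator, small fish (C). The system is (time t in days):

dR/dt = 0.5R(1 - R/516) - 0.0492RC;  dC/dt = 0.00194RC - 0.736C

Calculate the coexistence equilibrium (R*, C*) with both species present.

From dC/dt = 0 with C > 0: 0.00194R* = 0.736, so R* = 379.
Substitute into dR/dt = 0: 0.5(1 - 379/516) = 0.0492C*.
The bracket is 0.265, giving C* = 0.132/0.0492 = 2.69.

R* ≈ 379, C* ≈ 2.69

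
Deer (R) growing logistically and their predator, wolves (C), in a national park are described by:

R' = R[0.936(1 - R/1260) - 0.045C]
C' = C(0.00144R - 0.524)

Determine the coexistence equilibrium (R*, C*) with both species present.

R* ≈ 364, C* ≈ 14.8

From dC/dt = 0 with C > 0: 0.00144R* = 0.524, so R* = 364.
Substitute into dR/dt = 0: 0.936(1 - 364/1260) = 0.045C*.
The bracket is 0.711, giving C* = 0.666/0.045 = 14.8.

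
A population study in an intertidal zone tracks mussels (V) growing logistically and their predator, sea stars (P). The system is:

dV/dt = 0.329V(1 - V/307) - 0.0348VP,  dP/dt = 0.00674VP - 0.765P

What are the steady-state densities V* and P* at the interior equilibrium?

From dP/dt = 0 with P > 0: 0.00674V* = 0.765, so V* = 114.
Substitute into dV/dt = 0: 0.329(1 - 114/307) = 0.0348P*.
The bracket is 0.63, giving P* = 0.207/0.0348 = 5.96.

V* ≈ 114, P* ≈ 5.96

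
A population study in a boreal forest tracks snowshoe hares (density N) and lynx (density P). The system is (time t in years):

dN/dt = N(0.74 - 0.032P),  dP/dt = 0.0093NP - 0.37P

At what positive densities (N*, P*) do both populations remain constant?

N* ≈ 39.8, P* ≈ 23.1

Set dP/dt = 0 with P > 0: 0.0093N - 0.37 = 0, so N* = 0.37/0.0093 = 39.8.
Set dN/dt = 0 with N > 0: 0.74 - 0.032P = 0, so P* = 0.74/0.032 = 23.1.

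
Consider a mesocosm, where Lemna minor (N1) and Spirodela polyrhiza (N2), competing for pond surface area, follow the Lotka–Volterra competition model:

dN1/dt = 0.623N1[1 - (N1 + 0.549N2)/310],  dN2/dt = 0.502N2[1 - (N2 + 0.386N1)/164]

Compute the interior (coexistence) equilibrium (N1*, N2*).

Setting both brackets to zero gives the nullclines N1 + 0.549N2 = 310 and 0.386N1 + N2 = 164.
Substituting N2 = 164 - 0.386N1 into the first: N1(1 - 0.549·0.386) = 310 - 0.549·164.
So N1* = 220/0.788 = 279, and then N2* = 164 - 0.386·279 = 56.3.

N1* ≈ 279, N2* ≈ 56.3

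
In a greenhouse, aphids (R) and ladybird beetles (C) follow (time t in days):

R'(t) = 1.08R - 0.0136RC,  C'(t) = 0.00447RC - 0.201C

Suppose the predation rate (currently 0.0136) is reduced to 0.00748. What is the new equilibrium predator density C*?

C* ≈ 144

At the interior fixed point, setting dR/dt = 0 with R > 0 fixes C* = (prey growth rate)/(RC coefficient) — independent of the other coefficients.
With the change, C* = 1.08/0.00748 = 144; it rises from 79.4.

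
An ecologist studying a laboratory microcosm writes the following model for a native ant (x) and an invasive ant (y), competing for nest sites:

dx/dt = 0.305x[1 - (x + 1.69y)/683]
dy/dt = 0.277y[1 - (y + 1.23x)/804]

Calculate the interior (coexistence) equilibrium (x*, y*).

Setting both brackets to zero gives the nullclines x + 1.69y = 683 and 1.23x + y = 804.
Substituting y = 804 - 1.23x into the first: x(1 - 1.69·1.23) = 683 - 1.69·804.
So x* = -676/-1.08 = 626, and then y* = 804 - 1.23·626 = 33.5.

x* ≈ 626, y* ≈ 33.5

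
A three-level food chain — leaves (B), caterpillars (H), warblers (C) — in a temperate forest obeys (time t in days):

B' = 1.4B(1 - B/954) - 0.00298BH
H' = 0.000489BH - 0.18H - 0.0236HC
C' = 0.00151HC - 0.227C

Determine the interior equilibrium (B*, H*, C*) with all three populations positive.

From dC/dt = 0: 0.00151H* = 0.227, so H* = 150.
From dB/dt = 0: 1.4(1 - B*/954) = 0.00298·150, giving B* = 954·(1 - 0.32) = 649.
From dH/dt = 0: 0.000489·649 - 0.18 = 0.0236C*, so C* = 0.137/0.0236 = 5.81.

B* ≈ 649, H* ≈ 150, C* ≈ 5.81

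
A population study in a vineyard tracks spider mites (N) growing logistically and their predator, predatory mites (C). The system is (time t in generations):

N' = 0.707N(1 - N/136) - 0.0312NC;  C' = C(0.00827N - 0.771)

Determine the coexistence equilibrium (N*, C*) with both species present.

N* ≈ 93.2, C* ≈ 7.13

From dC/dt = 0 with C > 0: 0.00827N* = 0.771, so N* = 93.2.
Substitute into dN/dt = 0: 0.707(1 - 93.2/136) = 0.0312C*.
The bracket is 0.314, giving C* = 0.222/0.0312 = 7.13.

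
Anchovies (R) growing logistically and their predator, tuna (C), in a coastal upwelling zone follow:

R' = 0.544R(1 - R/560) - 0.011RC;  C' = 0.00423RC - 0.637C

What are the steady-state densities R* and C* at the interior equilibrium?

From dC/dt = 0 with C > 0: 0.00423R* = 0.637, so R* = 151.
Substitute into dR/dt = 0: 0.544(1 - 151/560) = 0.011C*.
The bracket is 0.731, giving C* = 0.398/0.011 = 36.2.

R* ≈ 151, C* ≈ 36.2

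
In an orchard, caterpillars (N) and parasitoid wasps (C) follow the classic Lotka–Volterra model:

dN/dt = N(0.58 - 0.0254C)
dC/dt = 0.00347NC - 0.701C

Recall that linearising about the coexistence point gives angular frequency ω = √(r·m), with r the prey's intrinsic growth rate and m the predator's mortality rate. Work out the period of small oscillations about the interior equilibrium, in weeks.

T ≈ 9.85 weeks

Here r = 0.58 and m = 0.701, so r·m = 0.407.
ω = √0.407 = 0.638 per week, hence T = 2π/ω ≈ 9.85 weeks.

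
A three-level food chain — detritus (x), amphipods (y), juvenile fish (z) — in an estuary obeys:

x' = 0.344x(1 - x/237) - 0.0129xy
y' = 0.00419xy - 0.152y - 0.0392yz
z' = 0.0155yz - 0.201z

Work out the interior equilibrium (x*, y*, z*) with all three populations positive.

From dz/dt = 0: 0.0155y* = 0.201, so y* = 13.
From dx/dt = 0: 0.344(1 - x*/237) = 0.0129·13, giving x* = 237·(1 - 0.486) = 122.
From dy/dt = 0: 0.00419·122 - 0.152 = 0.0392z*, so z* = 0.358/0.0392 = 9.14.

x* ≈ 122, y* ≈ 13, z* ≈ 9.14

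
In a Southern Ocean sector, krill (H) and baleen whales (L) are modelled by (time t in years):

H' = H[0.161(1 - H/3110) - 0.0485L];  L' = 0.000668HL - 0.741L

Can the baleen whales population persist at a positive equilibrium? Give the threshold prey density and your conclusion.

The predator equation gives dL/dt > 0 only when H > 0.741/0.000668 = 1110.
Without the predator, H → K = 3110. Since 3110 > 1110, the predator can invade and persist.

Threshold H = 1110; K > 1110, so yes, the predator persists.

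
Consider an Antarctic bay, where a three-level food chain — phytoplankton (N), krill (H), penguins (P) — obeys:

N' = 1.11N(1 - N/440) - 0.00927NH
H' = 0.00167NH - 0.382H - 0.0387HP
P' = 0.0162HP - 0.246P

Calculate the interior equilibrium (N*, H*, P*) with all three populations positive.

From dP/dt = 0: 0.0162H* = 0.246, so H* = 15.2.
From dN/dt = 0: 1.11(1 - N*/440) = 0.00927·15.2, giving N* = 440·(1 - 0.127) = 384.
From dH/dt = 0: 0.00167·384 - 0.382 = 0.0387P*, so P* = 0.26/0.0387 = 6.71.

N* ≈ 384, H* ≈ 15.2, P* ≈ 6.71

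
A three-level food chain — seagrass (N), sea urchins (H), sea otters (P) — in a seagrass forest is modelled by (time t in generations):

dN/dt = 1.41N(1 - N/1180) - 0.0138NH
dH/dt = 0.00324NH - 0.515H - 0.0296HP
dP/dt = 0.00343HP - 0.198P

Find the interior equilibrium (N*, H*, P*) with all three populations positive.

N* ≈ 513, H* ≈ 57.7, P* ≈ 38.8

From dP/dt = 0: 0.00343H* = 0.198, so H* = 57.7.
From dN/dt = 0: 1.41(1 - N*/1180) = 0.0138·57.7, giving N* = 1180·(1 - 0.565) = 513.
From dH/dt = 0: 0.00324·513 - 0.515 = 0.0296P*, so P* = 1.15/0.0296 = 38.8.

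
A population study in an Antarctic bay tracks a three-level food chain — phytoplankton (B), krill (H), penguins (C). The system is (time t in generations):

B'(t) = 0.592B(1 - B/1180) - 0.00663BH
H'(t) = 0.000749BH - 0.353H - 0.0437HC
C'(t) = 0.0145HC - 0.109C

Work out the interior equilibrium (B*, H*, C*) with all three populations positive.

From dC/dt = 0: 0.0145H* = 0.109, so H* = 7.52.
From dB/dt = 0: 0.592(1 - B*/1180) = 0.00663·7.52, giving B* = 1180·(1 - 0.0842) = 1080.
From dH/dt = 0: 0.000749·1080 - 0.353 = 0.0437C*, so C* = 0.456/0.0437 = 10.4.

B* ≈ 1080, H* ≈ 7.52, C* ≈ 10.4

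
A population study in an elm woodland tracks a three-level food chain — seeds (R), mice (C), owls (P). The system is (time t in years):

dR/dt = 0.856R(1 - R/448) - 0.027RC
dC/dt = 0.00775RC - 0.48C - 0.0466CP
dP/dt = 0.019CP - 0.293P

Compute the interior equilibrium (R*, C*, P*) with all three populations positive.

From dP/dt = 0: 0.019C* = 0.293, so C* = 15.4.
From dR/dt = 0: 0.856(1 - R*/448) = 0.027·15.4, giving R* = 448·(1 - 0.486) = 230.
From dC/dt = 0: 0.00775·230 - 0.48 = 0.0466P*, so P* = 1.3/0.0466 = 28.

R* ≈ 230, C* ≈ 15.4, P* ≈ 28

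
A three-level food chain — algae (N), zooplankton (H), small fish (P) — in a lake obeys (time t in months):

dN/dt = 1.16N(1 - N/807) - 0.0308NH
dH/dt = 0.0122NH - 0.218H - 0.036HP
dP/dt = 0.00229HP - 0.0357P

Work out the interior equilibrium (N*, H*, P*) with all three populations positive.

N* ≈ 473, H* ≈ 15.6, P* ≈ 154

From dP/dt = 0: 0.00229H* = 0.0357, so H* = 15.6.
From dN/dt = 0: 1.16(1 - N*/807) = 0.0308·15.6, giving N* = 807·(1 - 0.414) = 473.
From dH/dt = 0: 0.0122·473 - 0.218 = 0.036P*, so P* = 5.55/0.036 = 154.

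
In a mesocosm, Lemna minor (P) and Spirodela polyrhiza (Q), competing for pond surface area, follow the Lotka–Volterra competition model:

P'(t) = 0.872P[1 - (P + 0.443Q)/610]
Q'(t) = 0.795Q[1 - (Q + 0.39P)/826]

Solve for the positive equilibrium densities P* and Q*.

P* ≈ 295, Q* ≈ 711

Setting both brackets to zero gives the nullclines P + 0.443Q = 610 and 0.39P + Q = 826.
Substituting Q = 826 - 0.39P into the first: P(1 - 0.443·0.39) = 610 - 0.443·826.
So P* = 244/0.827 = 295, and then Q* = 826 - 0.39·295 = 711.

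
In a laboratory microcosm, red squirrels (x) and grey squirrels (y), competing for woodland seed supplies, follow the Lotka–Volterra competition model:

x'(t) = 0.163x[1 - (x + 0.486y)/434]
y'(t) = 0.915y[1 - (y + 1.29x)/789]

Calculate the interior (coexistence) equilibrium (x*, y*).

Setting both brackets to zero gives the nullclines x + 0.486y = 434 and 1.29x + y = 789.
Substituting y = 789 - 1.29x into the first: x(1 - 0.486·1.29) = 434 - 0.486·789.
So x* = 50.5/0.373 = 135, and then y* = 789 - 1.29·135 = 614.

x* ≈ 135, y* ≈ 614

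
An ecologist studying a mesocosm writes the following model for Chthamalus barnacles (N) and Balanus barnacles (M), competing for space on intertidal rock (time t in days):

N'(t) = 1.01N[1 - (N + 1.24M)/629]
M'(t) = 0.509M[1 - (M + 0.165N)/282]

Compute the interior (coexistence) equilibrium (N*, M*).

N* ≈ 351, M* ≈ 224

Setting both brackets to zero gives the nullclines N + 1.24M = 629 and 0.165N + M = 282.
Substituting M = 282 - 0.165N into the first: N(1 - 1.24·0.165) = 629 - 1.24·282.
So N* = 279/0.795 = 351, and then M* = 282 - 0.165·351 = 224.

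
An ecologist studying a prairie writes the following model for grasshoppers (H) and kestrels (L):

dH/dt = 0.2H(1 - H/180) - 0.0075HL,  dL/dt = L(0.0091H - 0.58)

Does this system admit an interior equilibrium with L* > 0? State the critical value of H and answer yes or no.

The predator equation gives dL/dt > 0 only when H > 0.58/0.0091 = 63.7.
Without the predator, H → K = 180. Since 180 > 63.7, the predator can invade and persist.

Threshold H = 63.7; K > 63.7, so yes, the predator persists.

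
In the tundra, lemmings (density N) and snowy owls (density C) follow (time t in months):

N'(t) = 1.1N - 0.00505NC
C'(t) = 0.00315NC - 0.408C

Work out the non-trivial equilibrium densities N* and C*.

Set dC/dt = 0 with C > 0: 0.00315N - 0.408 = 0, so N* = 0.408/0.00315 = 130.
Set dN/dt = 0 with N > 0: 1.1 - 0.00505C = 0, so C* = 1.1/0.00505 = 218.

N* ≈ 130, C* ≈ 218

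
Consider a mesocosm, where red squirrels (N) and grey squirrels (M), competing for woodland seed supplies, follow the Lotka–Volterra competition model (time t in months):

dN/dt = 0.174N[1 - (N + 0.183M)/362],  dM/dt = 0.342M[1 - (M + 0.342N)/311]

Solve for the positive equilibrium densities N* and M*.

N* ≈ 325, M* ≈ 200

Setting both brackets to zero gives the nullclines N + 0.183M = 362 and 0.342N + M = 311.
Substituting M = 311 - 0.342N into the first: N(1 - 0.183·0.342) = 362 - 0.183·311.
So N* = 305/0.937 = 325, and then M* = 311 - 0.342·325 = 200.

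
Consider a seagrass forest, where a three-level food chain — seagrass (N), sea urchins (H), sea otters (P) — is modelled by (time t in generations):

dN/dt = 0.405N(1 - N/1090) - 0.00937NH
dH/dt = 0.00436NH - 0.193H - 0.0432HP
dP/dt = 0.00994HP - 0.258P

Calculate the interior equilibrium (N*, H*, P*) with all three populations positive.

From dP/dt = 0: 0.00994H* = 0.258, so H* = 26.
From dN/dt = 0: 0.405(1 - N*/1090) = 0.00937·26, giving N* = 1090·(1 - 0.601) = 435.
From dH/dt = 0: 0.00436·435 - 0.193 = 0.0432P*, so P* = 1.71/0.0432 = 39.5.

N* ≈ 435, H* ≈ 26, P* ≈ 39.5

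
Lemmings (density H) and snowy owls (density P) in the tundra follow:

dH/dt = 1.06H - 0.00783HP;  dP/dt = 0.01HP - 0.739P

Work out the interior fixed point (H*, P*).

Set dP/dt = 0 with P > 0: 0.01H - 0.739 = 0, so H* = 0.739/0.01 = 73.9.
Set dH/dt = 0 with H > 0: 1.06 - 0.00783P = 0, so P* = 1.06/0.00783 = 135.

H* ≈ 73.9, P* ≈ 135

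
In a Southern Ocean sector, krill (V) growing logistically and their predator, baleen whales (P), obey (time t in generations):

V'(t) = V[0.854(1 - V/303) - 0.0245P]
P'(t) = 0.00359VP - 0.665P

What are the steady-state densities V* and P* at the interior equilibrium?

From dP/dt = 0 with P > 0: 0.00359V* = 0.665, so V* = 185.
Substitute into dV/dt = 0: 0.854(1 - 185/303) = 0.0245P*.
The bracket is 0.389, giving P* = 0.332/0.0245 = 13.5.

V* ≈ 185, P* ≈ 13.5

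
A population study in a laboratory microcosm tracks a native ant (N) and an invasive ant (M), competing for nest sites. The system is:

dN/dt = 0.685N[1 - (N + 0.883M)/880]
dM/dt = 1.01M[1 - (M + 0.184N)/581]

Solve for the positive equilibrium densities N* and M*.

Setting both brackets to zero gives the nullclines N + 0.883M = 880 and 0.184N + M = 581.
Substituting M = 581 - 0.184N into the first: N(1 - 0.883·0.184) = 880 - 0.883·581.
So N* = 367/0.838 = 438, and then M* = 581 - 0.184·438 = 500.

N* ≈ 438, M* ≈ 500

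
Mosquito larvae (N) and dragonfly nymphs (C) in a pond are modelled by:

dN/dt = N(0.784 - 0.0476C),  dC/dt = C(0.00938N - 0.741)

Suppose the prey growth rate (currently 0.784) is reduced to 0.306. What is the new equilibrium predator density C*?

C* ≈ 6.43

At the interior fixed point, setting dN/dt = 0 with N > 0 fixes C* = (prey growth rate)/(NC coefficient) — independent of the other coefficients.
With the change, C* = 0.306/0.0476 = 6.43; it falls from 16.5.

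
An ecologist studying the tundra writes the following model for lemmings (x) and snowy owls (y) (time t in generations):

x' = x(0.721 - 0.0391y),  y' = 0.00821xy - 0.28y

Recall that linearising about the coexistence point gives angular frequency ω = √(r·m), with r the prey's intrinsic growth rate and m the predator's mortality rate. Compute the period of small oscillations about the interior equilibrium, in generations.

T ≈ 14 generations

Here r = 0.721 and m = 0.28, so r·m = 0.202.
ω = √0.202 = 0.449 per generation, hence T = 2π/ω ≈ 14 generations.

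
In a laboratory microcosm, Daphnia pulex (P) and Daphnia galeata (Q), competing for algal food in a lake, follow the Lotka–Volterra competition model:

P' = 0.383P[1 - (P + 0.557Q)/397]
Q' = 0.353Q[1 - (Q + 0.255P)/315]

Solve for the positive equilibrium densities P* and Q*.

P* ≈ 258, Q* ≈ 249

Setting both brackets to zero gives the nullclines P + 0.557Q = 397 and 0.255P + Q = 315.
Substituting Q = 315 - 0.255P into the first: P(1 - 0.557·0.255) = 397 - 0.557·315.
So P* = 222/0.858 = 258, and then Q* = 315 - 0.255·258 = 249.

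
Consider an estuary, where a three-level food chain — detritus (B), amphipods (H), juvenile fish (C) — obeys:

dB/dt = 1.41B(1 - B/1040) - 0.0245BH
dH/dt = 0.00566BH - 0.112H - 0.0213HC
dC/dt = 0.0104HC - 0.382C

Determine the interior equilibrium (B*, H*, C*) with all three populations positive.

B* ≈ 376, H* ≈ 36.7, C* ≈ 94.7

From dC/dt = 0: 0.0104H* = 0.382, so H* = 36.7.
From dB/dt = 0: 1.41(1 - B*/1040) = 0.0245·36.7, giving B* = 1040·(1 - 0.638) = 376.
From dH/dt = 0: 0.00566·376 - 0.112 = 0.0213C*, so C* = 2.02/0.0213 = 94.7.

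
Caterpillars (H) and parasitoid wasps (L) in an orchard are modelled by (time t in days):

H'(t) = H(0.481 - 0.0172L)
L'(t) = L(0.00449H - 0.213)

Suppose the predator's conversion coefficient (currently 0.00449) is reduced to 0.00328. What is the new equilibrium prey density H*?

H* ≈ 64.9

At the interior fixed point, setting dL/dt = 0 with L > 0 fixes H* = (predator death rate)/(HL coefficient) — independent of the other coefficients.
With the change, H* = 0.213/0.00328 = 64.9; it rises from 47.4.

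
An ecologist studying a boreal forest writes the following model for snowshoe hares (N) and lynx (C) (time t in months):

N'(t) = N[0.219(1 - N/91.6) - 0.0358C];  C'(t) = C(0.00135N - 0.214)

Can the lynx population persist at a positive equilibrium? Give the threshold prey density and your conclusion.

Threshold N = 159; K < 159, so no, the predator goes extinct.

The predator equation gives dC/dt > 0 only when N > 0.214/0.00135 = 159.
Without the predator, N → K = 91.6. Since 91.6 < 159, the predator cannot invade.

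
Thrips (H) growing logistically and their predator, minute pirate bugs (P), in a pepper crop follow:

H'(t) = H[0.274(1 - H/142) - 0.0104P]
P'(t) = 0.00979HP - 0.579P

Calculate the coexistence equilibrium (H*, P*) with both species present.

From dP/dt = 0 with P > 0: 0.00979H* = 0.579, so H* = 59.1.
Substitute into dH/dt = 0: 0.274(1 - 59.1/142) = 0.0104P*.
The bracket is 0.584, giving P* = 0.16/0.0104 = 15.4.

H* ≈ 59.1, P* ≈ 15.4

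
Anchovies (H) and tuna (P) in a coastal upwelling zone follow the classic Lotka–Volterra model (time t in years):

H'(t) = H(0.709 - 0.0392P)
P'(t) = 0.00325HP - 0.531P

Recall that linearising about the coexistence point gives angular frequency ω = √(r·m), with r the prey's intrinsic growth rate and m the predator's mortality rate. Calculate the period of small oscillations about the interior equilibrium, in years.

T ≈ 10.2 years

Here r = 0.709 and m = 0.531, so r·m = 0.376.
ω = √0.376 = 0.614 per year, hence T = 2π/ω ≈ 10.2 years.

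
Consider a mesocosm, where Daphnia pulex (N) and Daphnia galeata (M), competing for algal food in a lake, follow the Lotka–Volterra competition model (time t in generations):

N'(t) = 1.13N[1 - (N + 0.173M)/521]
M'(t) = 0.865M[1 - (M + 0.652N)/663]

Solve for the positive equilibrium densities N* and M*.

N* ≈ 458, M* ≈ 364

Setting both brackets to zero gives the nullclines N + 0.173M = 521 and 0.652N + M = 663.
Substituting M = 663 - 0.652N into the first: N(1 - 0.173·0.652) = 521 - 0.173·663.
So N* = 406/0.887 = 458, and then M* = 663 - 0.652·458 = 364.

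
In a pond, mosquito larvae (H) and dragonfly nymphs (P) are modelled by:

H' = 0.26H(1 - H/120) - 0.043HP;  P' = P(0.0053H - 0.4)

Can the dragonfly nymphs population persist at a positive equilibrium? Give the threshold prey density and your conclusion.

The predator equation gives dP/dt > 0 only when H > 0.4/0.0053 = 75.5.
Without the predator, H → K = 120. Since 120 > 75.5, the predator can invade and persist.

Threshold H = 75.5; K > 75.5, so yes, the predator persists.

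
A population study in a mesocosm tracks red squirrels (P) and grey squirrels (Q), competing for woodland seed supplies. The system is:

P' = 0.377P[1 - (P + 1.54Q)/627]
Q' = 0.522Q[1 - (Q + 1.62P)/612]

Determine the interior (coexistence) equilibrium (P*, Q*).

Setting both brackets to zero gives the nullclines P + 1.54Q = 627 and 1.62P + Q = 612.
Substituting Q = 612 - 1.62P into the first: P(1 - 1.54·1.62) = 627 - 1.54·612.
So P* = -315/-1.49 = 211, and then Q* = 612 - 1.62·211 = 270.

P* ≈ 211, Q* ≈ 270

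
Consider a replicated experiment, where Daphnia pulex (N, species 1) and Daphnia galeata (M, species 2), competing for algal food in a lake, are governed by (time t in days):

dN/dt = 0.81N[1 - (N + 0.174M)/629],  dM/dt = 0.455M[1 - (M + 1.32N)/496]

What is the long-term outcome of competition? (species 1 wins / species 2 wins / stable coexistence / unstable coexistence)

Compare the nullcline intercepts: K1/α12 = 629/0.174 = 3610 > K2 = 496; K2/α21 = 496/1.32 = 376 < K1 = 629.
Since the inequalities point opposite ways, species 1 can invade but species 2 cannot.

species 1 excludes species 2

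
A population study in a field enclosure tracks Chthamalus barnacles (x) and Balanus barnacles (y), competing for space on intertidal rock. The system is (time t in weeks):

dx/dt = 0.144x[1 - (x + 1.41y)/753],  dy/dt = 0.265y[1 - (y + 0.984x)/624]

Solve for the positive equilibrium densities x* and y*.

Setting both brackets to zero gives the nullclines x + 1.41y = 753 and 0.984x + y = 624.
Substituting y = 624 - 0.984x into the first: x(1 - 1.41·0.984) = 753 - 1.41·624.
So x* = -127/-0.387 = 327, and then y* = 624 - 0.984·327 = 302.

x* ≈ 327, y* ≈ 302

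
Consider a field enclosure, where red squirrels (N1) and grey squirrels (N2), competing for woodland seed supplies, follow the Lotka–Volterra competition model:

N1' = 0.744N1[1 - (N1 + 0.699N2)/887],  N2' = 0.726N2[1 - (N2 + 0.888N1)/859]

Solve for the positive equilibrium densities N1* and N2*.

N1* ≈ 756, N2* ≈ 188

Setting both brackets to zero gives the nullclines N1 + 0.699N2 = 887 and 0.888N1 + N2 = 859.
Substituting N2 = 859 - 0.888N1 into the first: N1(1 - 0.699·0.888) = 887 - 0.699·859.
So N1* = 287/0.379 = 756, and then N2* = 859 - 0.888·756 = 188.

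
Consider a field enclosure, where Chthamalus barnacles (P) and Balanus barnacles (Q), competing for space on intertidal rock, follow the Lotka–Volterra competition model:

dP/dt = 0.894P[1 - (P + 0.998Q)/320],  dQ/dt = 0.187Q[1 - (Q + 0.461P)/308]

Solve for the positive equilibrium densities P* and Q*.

P* ≈ 23.4, Q* ≈ 297

Setting both brackets to zero gives the nullclines P + 0.998Q = 320 and 0.461P + Q = 308.
Substituting Q = 308 - 0.461P into the first: P(1 - 0.998·0.461) = 320 - 0.998·308.
So P* = 12.6/0.54 = 23.4, and then Q* = 308 - 0.461·23.4 = 297.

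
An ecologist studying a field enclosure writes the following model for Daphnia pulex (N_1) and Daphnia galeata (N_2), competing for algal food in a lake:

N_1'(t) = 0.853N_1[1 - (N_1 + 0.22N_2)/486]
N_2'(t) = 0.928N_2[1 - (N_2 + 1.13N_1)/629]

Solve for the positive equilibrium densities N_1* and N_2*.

Setting both brackets to zero gives the nullclines N_1 + 0.22N_2 = 486 and 1.13N_1 + N_2 = 629.
Substituting N_2 = 629 - 1.13N_1 into the first: N_1(1 - 0.22·1.13) = 486 - 0.22·629.
So N_1* = 348/0.751 = 463, and then N_2* = 629 - 1.13·463 = 106.

N_1* ≈ 463, N_2* ≈ 106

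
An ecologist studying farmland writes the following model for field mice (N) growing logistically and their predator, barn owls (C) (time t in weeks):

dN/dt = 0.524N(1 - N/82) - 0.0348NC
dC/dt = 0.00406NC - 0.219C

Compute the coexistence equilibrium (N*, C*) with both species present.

N* ≈ 53.9, C* ≈ 5.15

From dC/dt = 0 with C > 0: 0.00406N* = 0.219, so N* = 53.9.
Substitute into dN/dt = 0: 0.524(1 - 53.9/82) = 0.0348C*.
The bracket is 0.342, giving C* = 0.179/0.0348 = 5.15.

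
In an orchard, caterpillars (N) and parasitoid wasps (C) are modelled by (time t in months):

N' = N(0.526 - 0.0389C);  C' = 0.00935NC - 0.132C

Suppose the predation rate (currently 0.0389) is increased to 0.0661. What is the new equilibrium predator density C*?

At the interior fixed point, setting dN/dt = 0 with N > 0 fixes C* = (prey growth rate)/(NC coefficient) — independent of the other coefficients.
With the change, C* = 0.526/0.0661 = 7.96; it falls from 13.5.

C* ≈ 7.96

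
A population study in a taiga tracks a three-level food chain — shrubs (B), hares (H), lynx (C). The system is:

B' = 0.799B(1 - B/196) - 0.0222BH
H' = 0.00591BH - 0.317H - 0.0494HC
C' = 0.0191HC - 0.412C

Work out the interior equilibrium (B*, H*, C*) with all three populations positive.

From dC/dt = 0: 0.0191H* = 0.412, so H* = 21.6.
From dB/dt = 0: 0.799(1 - B*/196) = 0.0222·21.6, giving B* = 196·(1 - 0.599) = 78.5.
From dH/dt = 0: 0.00591·78.5 - 0.317 = 0.0494C*, so C* = 0.147/0.0494 = 2.98.

B* ≈ 78.5, H* ≈ 21.6, C* ≈ 2.98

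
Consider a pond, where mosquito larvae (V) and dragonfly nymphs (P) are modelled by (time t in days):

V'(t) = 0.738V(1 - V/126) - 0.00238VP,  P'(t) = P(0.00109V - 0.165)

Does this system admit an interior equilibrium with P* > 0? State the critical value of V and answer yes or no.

Threshold V = 151; K < 151, so no, the predator goes extinct.

The predator equation gives dP/dt > 0 only when V > 0.165/0.00109 = 151.
Without the predator, V → K = 126. Since 126 < 151, the predator cannot invade.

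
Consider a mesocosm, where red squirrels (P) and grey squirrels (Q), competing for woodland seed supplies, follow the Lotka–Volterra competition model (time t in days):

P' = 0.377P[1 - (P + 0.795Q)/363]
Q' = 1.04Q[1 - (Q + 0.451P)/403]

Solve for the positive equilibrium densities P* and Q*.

P* ≈ 66.4, Q* ≈ 373

Setting both brackets to zero gives the nullclines P + 0.795Q = 363 and 0.451P + Q = 403.
Substituting Q = 403 - 0.451P into the first: P(1 - 0.795·0.451) = 363 - 0.795·403.
So P* = 42.6/0.641 = 66.4, and then Q* = 403 - 0.451·66.4 = 373.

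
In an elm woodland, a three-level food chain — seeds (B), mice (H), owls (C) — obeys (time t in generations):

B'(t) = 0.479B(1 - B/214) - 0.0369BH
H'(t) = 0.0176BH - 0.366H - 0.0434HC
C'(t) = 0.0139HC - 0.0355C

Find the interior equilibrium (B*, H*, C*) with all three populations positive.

B* ≈ 172, H* ≈ 2.55, C* ≈ 61.3

From dC/dt = 0: 0.0139H* = 0.0355, so H* = 2.55.
From dB/dt = 0: 0.479(1 - B*/214) = 0.0369·2.55, giving B* = 214·(1 - 0.197) = 172.
From dH/dt = 0: 0.0176·172 - 0.366 = 0.0434C*, so C* = 2.66/0.0434 = 61.3.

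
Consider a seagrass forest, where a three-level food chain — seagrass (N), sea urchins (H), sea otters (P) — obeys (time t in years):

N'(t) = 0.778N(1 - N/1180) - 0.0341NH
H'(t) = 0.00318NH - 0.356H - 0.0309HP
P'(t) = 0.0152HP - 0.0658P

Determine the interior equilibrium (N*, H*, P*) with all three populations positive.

From dP/dt = 0: 0.0152H* = 0.0658, so H* = 4.33.
From dN/dt = 0: 0.778(1 - N*/1180) = 0.0341·4.33, giving N* = 1180·(1 - 0.19) = 956.
From dH/dt = 0: 0.00318·956 - 0.356 = 0.0309P*, so P* = 2.68/0.0309 = 86.9.

N* ≈ 956, H* ≈ 4.33, P* ≈ 86.9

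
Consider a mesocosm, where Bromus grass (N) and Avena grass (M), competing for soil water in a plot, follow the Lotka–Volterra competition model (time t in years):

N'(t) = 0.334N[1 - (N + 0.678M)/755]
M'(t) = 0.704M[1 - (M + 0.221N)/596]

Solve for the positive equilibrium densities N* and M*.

N* ≈ 413, M* ≈ 505

Setting both brackets to zero gives the nullclines N + 0.678M = 755 and 0.221N + M = 596.
Substituting M = 596 - 0.221N into the first: N(1 - 0.678·0.221) = 755 - 0.678·596.
So N* = 351/0.85 = 413, and then M* = 596 - 0.221·413 = 505.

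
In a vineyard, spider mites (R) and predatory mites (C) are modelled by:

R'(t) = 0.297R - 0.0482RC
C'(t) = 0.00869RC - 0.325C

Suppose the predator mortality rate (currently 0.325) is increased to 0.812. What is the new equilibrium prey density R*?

At the interior fixed point, setting dC/dt = 0 with C > 0 fixes R* = (predator death rate)/(RC coefficient) — independent of the other coefficients.
With the change, R* = 0.812/0.00869 = 93.4; it rises from 37.4.

R* ≈ 93.4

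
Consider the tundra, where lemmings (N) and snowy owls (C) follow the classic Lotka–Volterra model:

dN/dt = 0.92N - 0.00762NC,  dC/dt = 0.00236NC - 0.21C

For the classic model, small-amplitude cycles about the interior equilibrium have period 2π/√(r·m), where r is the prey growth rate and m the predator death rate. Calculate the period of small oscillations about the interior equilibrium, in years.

Here r = 0.92 and m = 0.21, so r·m = 0.193.
ω = √0.193 = 0.44 per year, hence T = 2π/ω ≈ 14.3 years.

T ≈ 14.3 years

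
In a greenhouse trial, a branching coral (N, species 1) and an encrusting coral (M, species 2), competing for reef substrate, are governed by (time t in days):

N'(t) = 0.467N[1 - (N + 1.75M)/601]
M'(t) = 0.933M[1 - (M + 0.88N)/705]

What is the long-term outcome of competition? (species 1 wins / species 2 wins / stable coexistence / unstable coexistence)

Compare the nullcline intercepts: K1/α12 = 601/1.75 = 343 < K2 = 705; K2/α21 = 705/0.88 = 801 > K1 = 601.
Since the inequalities point opposite ways, species 2 can invade but species 1 cannot.

species 2 excludes species 1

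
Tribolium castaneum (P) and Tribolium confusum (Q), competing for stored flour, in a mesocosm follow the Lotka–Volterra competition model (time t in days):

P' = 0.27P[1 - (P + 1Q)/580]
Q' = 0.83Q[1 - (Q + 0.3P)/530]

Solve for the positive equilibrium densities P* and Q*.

P* ≈ 71.4, Q* ≈ 509

Setting both brackets to zero gives the nullclines P + 1Q = 580 and 0.3P + Q = 530.
Substituting Q = 530 - 0.3P into the first: P(1 - 1·0.3) = 580 - 1·530.
So P* = 50/0.7 = 71.4, and then Q* = 530 - 0.3·71.4 = 509.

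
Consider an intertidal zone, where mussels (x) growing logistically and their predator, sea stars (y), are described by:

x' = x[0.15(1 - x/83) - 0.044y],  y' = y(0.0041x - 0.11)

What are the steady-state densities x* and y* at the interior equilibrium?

x* ≈ 26.8, y* ≈ 2.31

From dy/dt = 0 with y > 0: 0.0041x* = 0.11, so x* = 26.8.
Substitute into dx/dt = 0: 0.15(1 - 26.8/83) = 0.044y*.
The bracket is 0.677, giving y* = 0.102/0.044 = 2.31.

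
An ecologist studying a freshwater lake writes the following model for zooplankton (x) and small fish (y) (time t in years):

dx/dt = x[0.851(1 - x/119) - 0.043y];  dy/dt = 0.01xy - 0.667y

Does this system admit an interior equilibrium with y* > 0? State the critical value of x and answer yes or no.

Threshold x = 66.7; K > 66.7, so yes, the predator persists.

The predator equation gives dy/dt > 0 only when x > 0.667/0.01 = 66.7.
Without the predator, x → K = 119. Since 119 > 66.7, the predator can invade and persist.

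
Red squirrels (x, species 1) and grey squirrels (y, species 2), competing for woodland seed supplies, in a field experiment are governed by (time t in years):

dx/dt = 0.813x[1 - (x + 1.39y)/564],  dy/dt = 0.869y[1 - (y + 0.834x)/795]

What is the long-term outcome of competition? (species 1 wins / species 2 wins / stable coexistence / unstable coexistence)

species 2 excludes species 1

Compare the nullcline intercepts: K1/α12 = 564/1.39 = 406 < K2 = 795; K2/α21 = 795/0.834 = 953 > K1 = 564.
Since the inequalities point opposite ways, species 2 can invade but species 1 cannot.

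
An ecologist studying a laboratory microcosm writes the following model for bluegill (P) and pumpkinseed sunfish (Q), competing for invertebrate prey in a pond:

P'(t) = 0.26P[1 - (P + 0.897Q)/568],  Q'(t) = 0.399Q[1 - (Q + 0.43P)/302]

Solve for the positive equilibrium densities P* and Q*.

Setting both brackets to zero gives the nullclines P + 0.897Q = 568 and 0.43P + Q = 302.
Substituting Q = 302 - 0.43P into the first: P(1 - 0.897·0.43) = 568 - 0.897·302.
So P* = 297/0.614 = 484, and then Q* = 302 - 0.43·484 = 94.

P* ≈ 484, Q* ≈ 94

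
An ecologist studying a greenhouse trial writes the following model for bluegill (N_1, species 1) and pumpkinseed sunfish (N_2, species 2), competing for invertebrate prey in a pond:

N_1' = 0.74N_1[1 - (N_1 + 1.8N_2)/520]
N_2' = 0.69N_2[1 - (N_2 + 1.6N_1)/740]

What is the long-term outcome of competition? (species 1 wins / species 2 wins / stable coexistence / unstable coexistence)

unstable coexistence (outcome depends on initial conditions)

Compare the nullcline intercepts: K1/α12 = 520/1.8 = 289 < K2 = 740; K2/α21 = 740/1.6 = 462 < K1 = 520.
Since both are reversed, neither can invade when rare; the interior point is a saddle.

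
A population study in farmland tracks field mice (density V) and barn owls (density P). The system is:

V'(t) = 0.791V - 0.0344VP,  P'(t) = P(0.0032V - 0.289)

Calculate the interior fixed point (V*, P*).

Set dP/dt = 0 with P > 0: 0.0032V - 0.289 = 0, so V* = 0.289/0.0032 = 90.3.
Set dV/dt = 0 with V > 0: 0.791 - 0.0344P = 0, so P* = 0.791/0.0344 = 23.

V* ≈ 90.3, P* ≈ 23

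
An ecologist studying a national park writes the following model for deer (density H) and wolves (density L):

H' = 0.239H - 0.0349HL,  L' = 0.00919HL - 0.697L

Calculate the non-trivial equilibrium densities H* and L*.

Set dL/dt = 0 with L > 0: 0.00919H - 0.697 = 0, so H* = 0.697/0.00919 = 75.8.
Set dH/dt = 0 with H > 0: 0.239 - 0.0349L = 0, so L* = 0.239/0.0349 = 6.85.

H* ≈ 75.8, L* ≈ 6.85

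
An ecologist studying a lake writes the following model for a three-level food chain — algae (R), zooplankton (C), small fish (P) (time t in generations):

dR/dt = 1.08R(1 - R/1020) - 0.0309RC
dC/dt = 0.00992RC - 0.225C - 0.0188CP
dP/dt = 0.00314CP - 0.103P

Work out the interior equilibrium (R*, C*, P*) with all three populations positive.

R* ≈ 62.7, C* ≈ 32.8, P* ≈ 21.1

From dP/dt = 0: 0.00314C* = 0.103, so C* = 32.8.
From dR/dt = 0: 1.08(1 - R*/1020) = 0.0309·32.8, giving R* = 1020·(1 - 0.939) = 62.7.
From dC/dt = 0: 0.00992·62.7 - 0.225 = 0.0188P*, so P* = 0.397/0.0188 = 21.1.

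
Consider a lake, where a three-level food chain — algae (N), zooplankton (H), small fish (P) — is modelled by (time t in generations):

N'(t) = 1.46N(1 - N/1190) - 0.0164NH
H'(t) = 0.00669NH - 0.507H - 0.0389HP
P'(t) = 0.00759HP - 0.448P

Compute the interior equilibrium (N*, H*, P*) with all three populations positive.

From dP/dt = 0: 0.00759H* = 0.448, so H* = 59.
From dN/dt = 0: 1.46(1 - N*/1190) = 0.0164·59, giving N* = 1190·(1 - 0.663) = 401.
From dH/dt = 0: 0.00669·401 - 0.507 = 0.0389P*, so P* = 2.18/0.0389 = 55.9.

N* ≈ 401, H* ≈ 59, P* ≈ 55.9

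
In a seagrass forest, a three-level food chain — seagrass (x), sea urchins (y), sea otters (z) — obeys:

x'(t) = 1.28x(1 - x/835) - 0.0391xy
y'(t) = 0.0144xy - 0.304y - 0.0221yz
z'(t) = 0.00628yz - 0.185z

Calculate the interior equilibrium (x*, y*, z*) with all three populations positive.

x* ≈ 83.6, y* ≈ 29.5, z* ≈ 40.7

From dz/dt = 0: 0.00628y* = 0.185, so y* = 29.5.
From dx/dt = 0: 1.28(1 - x*/835) = 0.0391·29.5, giving x* = 835·(1 - 0.9) = 83.6.
From dy/dt = 0: 0.0144·83.6 - 0.304 = 0.0221z*, so z* = 0.9/0.0221 = 40.7.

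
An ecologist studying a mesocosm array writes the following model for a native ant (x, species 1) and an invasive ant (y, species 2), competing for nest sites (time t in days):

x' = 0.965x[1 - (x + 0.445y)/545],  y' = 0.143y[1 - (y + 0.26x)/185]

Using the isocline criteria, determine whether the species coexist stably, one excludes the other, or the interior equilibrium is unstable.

Compare the nullcline intercepts: K1/α12 = 545/0.445 = 1220 > K2 = 185; K2/α21 = 185/0.26 = 712 > K1 = 545.
Since both inequalities hold, each species can invade when rare, so the interior equilibrium is stable.

stable coexistence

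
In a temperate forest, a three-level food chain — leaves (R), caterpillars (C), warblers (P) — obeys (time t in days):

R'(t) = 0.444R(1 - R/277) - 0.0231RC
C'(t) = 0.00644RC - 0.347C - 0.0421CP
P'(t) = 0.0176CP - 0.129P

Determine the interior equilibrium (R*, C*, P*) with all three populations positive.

R* ≈ 171, C* ≈ 7.33, P* ≈ 18

From dP/dt = 0: 0.0176C* = 0.129, so C* = 7.33.
From dR/dt = 0: 0.444(1 - R*/277) = 0.0231·7.33, giving R* = 277·(1 - 0.381) = 171.
From dC/dt = 0: 0.00644·171 - 0.347 = 0.0421P*, so P* = 0.757/0.0421 = 18.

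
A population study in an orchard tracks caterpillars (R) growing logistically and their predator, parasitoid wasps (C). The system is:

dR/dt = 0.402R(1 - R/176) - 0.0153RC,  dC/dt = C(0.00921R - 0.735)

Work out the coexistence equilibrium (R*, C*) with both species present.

From dC/dt = 0 with C > 0: 0.00921R* = 0.735, so R* = 79.8.
Substitute into dR/dt = 0: 0.402(1 - 79.8/176) = 0.0153C*.
The bracket is 0.547, giving C* = 0.22/0.0153 = 14.4.

R* ≈ 79.8, C* ≈ 14.4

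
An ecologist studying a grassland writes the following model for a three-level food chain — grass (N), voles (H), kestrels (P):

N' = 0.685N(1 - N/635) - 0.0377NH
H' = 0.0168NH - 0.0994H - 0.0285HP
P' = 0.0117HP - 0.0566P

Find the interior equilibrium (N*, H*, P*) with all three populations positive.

N* ≈ 466, H* ≈ 4.84, P* ≈ 271

From dP/dt = 0: 0.0117H* = 0.0566, so H* = 4.84.
From dN/dt = 0: 0.685(1 - N*/635) = 0.0377·4.84, giving N* = 635·(1 - 0.266) = 466.
From dH/dt = 0: 0.0168·466 - 0.0994 = 0.0285P*, so P* = 7.73/0.0285 = 271.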